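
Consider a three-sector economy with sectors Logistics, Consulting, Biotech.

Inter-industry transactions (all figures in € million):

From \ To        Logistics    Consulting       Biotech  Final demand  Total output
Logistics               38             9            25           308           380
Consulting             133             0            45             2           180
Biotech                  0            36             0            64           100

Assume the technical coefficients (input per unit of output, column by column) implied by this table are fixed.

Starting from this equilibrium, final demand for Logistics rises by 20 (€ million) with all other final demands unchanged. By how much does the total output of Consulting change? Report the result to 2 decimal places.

Technical coefficients a_ij = z_ij / X_j:
  a_LL = 38/380 = 0.10, a_CL = 133/380 = 0.35, a_BL = 0/380 = 0.00
  a_LC = 9/180 = 0.05, a_CC = 0/180 = 0.00, a_BC = 36/180 = 0.20
  a_LB = 25/100 = 0.25, a_CB = 45/100 = 0.45, a_BB = 0/100 = 0.00
I − A =
  [   0.90    -0.05    -0.25]
  [  -0.35     1.00    -0.45]
  [   0.00    -0.20     1.00]
Cofactors of I−A, C_ij = (−1)^(i+j)·(minor ij) (rows/columns in the sector order above):
  C_11 = (1.00)(1.00) − (-0.45)(-0.20) = 0.9100
  C_12 = −[(-0.35)(1.00) − (-0.45)(0.00)] = 0.3500
  C_13 = (-0.35)(-0.20) − (1.00)(0.00) = 0.0700
  C_21 = −[(-0.05)(1.00) − (-0.25)(-0.20)] = 0.1000
  C_22 = (0.90)(1.00) − (-0.25)(0.00) = 0.9000
  C_23 = −[(0.90)(-0.20) − (-0.05)(0.00)] = 0.1800
  C_31 = (-0.05)(-0.45) − (-0.25)(1.00) = 0.2725
  C_32 = −[(0.90)(-0.45) − (-0.25)(-0.35)] = 0.4925
  C_33 = (0.90)(1.00) − (-0.05)(-0.35) = 0.8825
det(I−A) = Σ_j (I−A)_1j·C_1j = (0.90)(0.9100) + (-0.05)(0.3500) + (-0.25)(0.0700) = 0.7840
adj(I−A) = Cᵀ =
  [ 0.9100   0.1000   0.2725]
  [ 0.3500   0.9000   0.4925]
  [ 0.0700   0.1800   0.8825]
(I − A)⁻¹ = adj(I−A) / det(I−A) ≈
  [   1.1607     0.1276     0.3476]
  [   0.4464     1.1480     0.6282]
  [   0.0893     0.2296     1.1256]
Δx = (I − A)⁻¹ Δd with Δd having +20 in the Logistics component and 0 elsewhere.
So Δx_C = L_CL · (+20), where L_CL = adj(I−A)_CL / det(I−A) = 0.3500 / 0.7840.
Δx_C = 0.3500 × (+20) / 0.7840 = 7.00 / 0.7840 ≈ 8.93.

Δx_C = 8.93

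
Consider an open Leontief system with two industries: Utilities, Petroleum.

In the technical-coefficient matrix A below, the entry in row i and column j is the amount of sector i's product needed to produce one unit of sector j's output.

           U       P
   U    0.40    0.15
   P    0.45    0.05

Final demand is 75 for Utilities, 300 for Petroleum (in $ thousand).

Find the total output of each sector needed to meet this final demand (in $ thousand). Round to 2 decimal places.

x_U = 231.34, x_P = 425.37

I − A =
  [   0.60    -0.15]
  [  -0.45     0.95]
det(I−A) = (0.60)(0.95) − (-0.15)(-0.45) = 0.5025
adj(I−A) = [[0.95, 0.15], [0.45, 0.60]]
(I − A)⁻¹ = adj(I−A) / det(I−A) ≈
  [   1.8905     0.2985]
  [   0.8955     1.1940]
x = (I − A)⁻¹ d = adj(I−A)·d / det(I−A), with det(I−A) = 0.5025:
  x_U = (0.95·75 + 0.15·300) / 0.5025 = 116.25 / 0.5025 ≈ 231.34
  x_P = (0.45·75 + 0.60·300) / 0.5025 = 213.75 / 0.5025 ≈ 425.37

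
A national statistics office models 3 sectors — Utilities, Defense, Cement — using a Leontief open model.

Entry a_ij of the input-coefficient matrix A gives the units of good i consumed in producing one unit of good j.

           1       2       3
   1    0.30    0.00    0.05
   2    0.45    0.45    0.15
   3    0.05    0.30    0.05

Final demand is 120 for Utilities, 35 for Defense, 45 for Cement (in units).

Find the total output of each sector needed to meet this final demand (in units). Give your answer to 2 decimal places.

I − A =
  [   0.70     0.00    -0.05]
  [  -0.45     0.55    -0.15]
  [  -0.05    -0.30     0.95]
Cofactors of I−A, C_ij = (−1)^(i+j)·(minor ij) (rows/columns in the sector order above):
  C_11 = (0.55)(0.95) − (-0.15)(-0.30) = 0.4775
  C_12 = −[(-0.45)(0.95) − (-0.15)(-0.05)] = 0.4350
  C_13 = (-0.45)(-0.30) − (0.55)(-0.05) = 0.1625
  C_21 = −[(0.00)(0.95) − (-0.05)(-0.30)] = 0.0150
  C_22 = (0.70)(0.95) − (-0.05)(-0.05) = 0.6625
  C_23 = −[(0.70)(-0.30) − (0.00)(-0.05)] = 0.2100
  C_31 = (0.00)(-0.15) − (-0.05)(0.55) = 0.0275
  C_32 = −[(0.70)(-0.15) − (-0.05)(-0.45)] = 0.1275
  C_33 = (0.70)(0.55) − (0.00)(-0.45) = 0.3850
det(I−A) = Σ_j (I−A)_1j·C_1j = (0.70)(0.4775) + (0.00)(0.4350) + (-0.05)(0.1625) = 0.326125
adj(I−A) = Cᵀ =
  [ 0.4775   0.0150   0.0275]
  [ 0.4350   0.6625   0.1275]
  [ 0.1625   0.2100   0.3850]
(I − A)⁻¹ = adj(I−A) / det(I−A) ≈
  [   1.4642     0.0460     0.0843]
  [   1.3338     2.0314     0.3910]
  [   0.4983     0.6439     1.1805]
x = (I − A)⁻¹ d = adj(I−A)·d / det(I−A), with det(I−A) = 0.326125:
  x_1 = (0.4775·120 + 0.0150·35 + 0.0275·45) / 0.326125 = 59.0625 / 0.326125 ≈ 181.10
  x_2 = (0.4350·120 + 0.6625·35 + 0.1275·45) / 0.326125 = 81.125 / 0.326125 ≈ 248.75
  x_3 = (0.1625·120 + 0.2100·35 + 0.3850·45) / 0.326125 = 44.175 / 0.326125 ≈ 135.45

x_1 = 181.10, x_2 = 248.75, x_3 = 135.45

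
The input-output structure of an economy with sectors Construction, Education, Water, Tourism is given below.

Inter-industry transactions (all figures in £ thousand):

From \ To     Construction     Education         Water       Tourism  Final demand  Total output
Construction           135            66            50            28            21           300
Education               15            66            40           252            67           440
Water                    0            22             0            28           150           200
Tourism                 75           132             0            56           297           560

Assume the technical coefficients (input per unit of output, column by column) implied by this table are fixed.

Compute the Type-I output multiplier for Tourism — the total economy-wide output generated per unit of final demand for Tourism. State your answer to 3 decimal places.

Technical coefficients a_ij = z_ij / X_j:
  a_11 = 135/300 = 0.45, a_21 = 15/300 = 0.05, a_31 = 0/300 = 0.00, a_41 = 75/300 = 0.25
  a_12 = 66/440 = 0.15, a_22 = 66/440 = 0.15, a_32 = 22/440 = 0.05, a_42 = 132/440 = 0.30
  a_13 = 50/200 = 0.25, a_23 = 40/200 = 0.20, a_33 = 0/200 = 0.00, a_43 = 0/200 = 0.00
  a_14 = 28/560 = 0.05, a_24 = 252/560 = 0.45, a_34 = 28/560 = 0.05, a_44 = 56/560 = 0.10
I − A =
  [   0.55    -0.15    -0.25    -0.05]
  [  -0.05     0.85    -0.20    -0.45]
  [   0.00    -0.05     1.00    -0.05]
  [  -0.25    -0.30     0.00     0.90]
Compute the cofactors C_ij = (−1)^(i+j)·(3×3 minor ij) of I−A; the adjugate is their transpose:
adj(I−A) = Cᵀ =
  [ 0.618000   0.165000   0.187500   0.127250]
  [ 0.160000   0.479375   0.135875   0.256125]
  [ 0.019250   0.034250   0.311500   0.035500]
  [ 0.225000   0.205625   0.097375   0.453875]
det(I−A) = Σ_j (I−A)_1j·C_1j = (0.55)(0.618000) + (-0.15)(0.160000) + (-0.25)(0.019250) + (-0.05)(0.225000) = 0.2998375
(I − A)⁻¹ = adj(I−A) / det(I−A) ≈
  [   2.0611     0.5503     0.6253     0.4244]
  [   0.5336     1.5988     0.4532     0.8542]
  [   0.0642     0.1142     1.0389     0.1184]
  [   0.7504     0.6858     0.3248     1.5137]
The output multiplier for sector j is the column-j sum of the Leontief inverse (I − A)⁻¹ = adj(I−A) / det(I−A).
Column 4 of adj(I−A): (0.127250, 0.256125, 0.035500, 0.453875); det(I−A) = 0.2998375.
m_4 = (0.127250 + 0.256125 + 0.035500 + 0.453875) / 0.2998375 = 0.87275 / 0.2998375 ≈ 2.911.

m_4 = 2.911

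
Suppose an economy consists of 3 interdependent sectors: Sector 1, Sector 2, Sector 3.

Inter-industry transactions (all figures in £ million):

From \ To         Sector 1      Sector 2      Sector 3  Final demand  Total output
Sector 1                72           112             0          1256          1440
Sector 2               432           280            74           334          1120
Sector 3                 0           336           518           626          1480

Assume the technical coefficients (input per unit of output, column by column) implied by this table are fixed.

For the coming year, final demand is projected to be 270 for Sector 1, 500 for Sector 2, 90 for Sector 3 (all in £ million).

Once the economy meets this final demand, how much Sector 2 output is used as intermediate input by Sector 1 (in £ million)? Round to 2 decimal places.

Technical coefficients a_ij = z_ij / X_j:
  a_11 = 72/1440 = 0.05, a_21 = 432/1440 = 0.30, a_31 = 0/1440 = 0.00
  a_12 = 112/1120 = 0.10, a_22 = 280/1120 = 0.25, a_32 = 336/1120 = 0.30
  a_13 = 0/1480 = 0.00, a_23 = 74/1480 = 0.05, a_33 = 518/1480 = 0.35
I − A =
  [   0.95    -0.10     0.00]
  [  -0.30     0.75    -0.05]
  [   0.00    -0.30     0.65]
Cofactors of I−A, C_ij = (−1)^(i+j)·(minor ij) (rows/columns in the sector order above):
  C_11 = (0.75)(0.65) − (-0.05)(-0.30) = 0.4725
  C_12 = −[(-0.30)(0.65) − (-0.05)(0.00)] = 0.1950
  C_13 = (-0.30)(-0.30) − (0.75)(0.00) = 0.0900
  C_21 = −[(-0.10)(0.65) − (0.00)(-0.30)] = 0.0650
  C_22 = (0.95)(0.65) − (0.00)(0.00) = 0.6175
  C_23 = −[(0.95)(-0.30) − (-0.10)(0.00)] = 0.2850
  C_31 = (-0.10)(-0.05) − (0.00)(0.75) = 0.0050
  C_32 = −[(0.95)(-0.05) − (0.00)(-0.30)] = 0.0475
  C_33 = (0.95)(0.75) − (-0.10)(-0.30) = 0.6825
det(I−A) = Σ_j (I−A)_1j·C_1j = (0.95)(0.4725) + (-0.10)(0.1950) + (0.00)(0.0900) = 0.429375
adj(I−A) = Cᵀ =
  [ 0.4725   0.0650   0.0050]
  [ 0.1950   0.6175   0.0475]
  [ 0.0900   0.2850   0.6825]
(I − A)⁻¹ = adj(I−A) / det(I−A) ≈
  [   1.1004     0.1514     0.0116]
  [   0.4541     1.4381     0.1106]
  [   0.2096     0.6638     1.5895]
First solve x = (I − A)⁻¹ d = adj(I−A)·d / det(I−A); in particular x_1 = (0.4725·270 + 0.0650·500 + 0.0050·90) / 0.429375 = 160.525 / 0.429375 ≈ 373.8574.
Intermediate flow from 2 to 1: z_21 = a_21 · x_1 = 0.30 × 160.525 / 0.429375 = 48.1575 / 0.429375 ≈ 112.16.

z_21 = 112.16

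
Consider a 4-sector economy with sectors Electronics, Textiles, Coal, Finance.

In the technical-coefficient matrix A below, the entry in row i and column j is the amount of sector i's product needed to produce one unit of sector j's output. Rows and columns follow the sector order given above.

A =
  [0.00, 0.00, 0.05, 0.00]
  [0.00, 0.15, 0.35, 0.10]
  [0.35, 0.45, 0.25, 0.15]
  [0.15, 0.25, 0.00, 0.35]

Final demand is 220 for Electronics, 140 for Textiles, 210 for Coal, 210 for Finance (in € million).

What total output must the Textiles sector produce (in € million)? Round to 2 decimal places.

I − A =
  [   1.00     0.00    -0.05     0.00]
  [   0.00     0.85    -0.35    -0.10]
  [  -0.35    -0.45     0.75    -0.15]
  [  -0.15    -0.25     0.00     0.65]
Compute the cofactors C_ij = (−1)^(i+j)·(3×3 minor ij) of I−A; the adjugate is their transpose:
adj(I−A) = Cᵀ =
  [ 0.280125   0.016500   0.026375   0.008625]
  [ 0.098750   0.475000   0.228250   0.125750]
  [ 0.210500   0.330000   0.527500   0.172500]
  [ 0.102625   0.186500   0.093875   0.465125]
det(I−A) = Σ_j (I−A)_1j·C_1j = (1.00)(0.280125) + (0.00)(0.098750) + (-0.05)(0.210500) + (0.00)(0.102625) = 0.2696
(I − A)⁻¹ = adj(I−A) / det(I−A) ≈
  [   1.0390     0.0612     0.0978     0.0320]
  [   0.3663     1.7619     0.8466     0.4664]
  [   0.7808     1.2240     1.9566     0.6398]
  [   0.3807     0.6918     0.3482     1.7252]
x = (I − A)⁻¹ d = adj(I−A)·d / det(I−A), with det(I−A) = 0.2696:
  x_E = (0.280125·220 + 0.016500·140 + 0.026375·210 + 0.008625·210) / 0.2696 = 71.2875 / 0.2696 ≈ 264.42
  x_T = (0.098750·220 + 0.475000·140 + 0.228250·210 + 0.125750·210) / 0.2696 = 162.565 / 0.2696 ≈ 602.99
  x_C = (0.210500·220 + 0.330000·140 + 0.527500·210 + 0.172500·210) / 0.2696 = 239.51 / 0.2696 ≈ 888.39
  x_F = (0.102625·220 + 0.186500·140 + 0.093875·210 + 0.465125·210) / 0.2696 = 166.0775 / 0.2696 ≈ 616.01

x_T = 602.99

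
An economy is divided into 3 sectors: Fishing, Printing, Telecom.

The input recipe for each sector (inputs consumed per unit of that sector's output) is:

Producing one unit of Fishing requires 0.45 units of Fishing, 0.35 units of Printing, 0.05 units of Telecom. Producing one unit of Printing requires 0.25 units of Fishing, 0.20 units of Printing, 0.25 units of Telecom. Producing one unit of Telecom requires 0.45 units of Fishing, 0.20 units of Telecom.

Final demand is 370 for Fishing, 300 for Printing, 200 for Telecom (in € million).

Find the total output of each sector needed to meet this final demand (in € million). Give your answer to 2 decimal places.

x_1 = 1792.10, x_2 = 1159.04, x_3 = 724.21

I − A =
  [   0.55    -0.25    -0.45]
  [  -0.35     0.80     0.00]
  [  -0.05    -0.25     0.80]
Cofactors of I−A, C_ij = (−1)^(i+j)·(minor ij) (rows/columns in the sector order above):
  C_11 = (0.80)(0.80) − (0.00)(-0.25) = 0.6400
  C_12 = −[(-0.35)(0.80) − (0.00)(-0.05)] = 0.2800
  C_13 = (-0.35)(-0.25) − (0.80)(-0.05) = 0.1275
  C_21 = −[(-0.25)(0.80) − (-0.45)(-0.25)] = 0.3125
  C_22 = (0.55)(0.80) − (-0.45)(-0.05) = 0.4175
  C_23 = −[(0.55)(-0.25) − (-0.25)(-0.05)] = 0.1500
  C_31 = (-0.25)(0.00) − (-0.45)(0.80) = 0.3600
  C_32 = −[(0.55)(0.00) − (-0.45)(-0.35)] = 0.1575
  C_33 = (0.55)(0.80) − (-0.25)(-0.35) = 0.3525
det(I−A) = Σ_j (I−A)_1j·C_1j = (0.55)(0.6400) + (-0.25)(0.2800) + (-0.45)(0.1275) = 0.224625
adj(I−A) = Cᵀ =
  [ 0.6400   0.3125   0.3600]
  [ 0.2800   0.4175   0.1575]
  [ 0.1275   0.1500   0.3525]
(I − A)⁻¹ = adj(I−A) / det(I−A) ≈
  [   2.8492     1.3912     1.6027]
  [   1.2465     1.8587     0.7012]
  [   0.5676     0.6678     1.5693]
x = (I − A)⁻¹ d = adj(I−A)·d / det(I−A), with det(I−A) = 0.224625:
  x_1 = (0.6400·370 + 0.3125·300 + 0.3600·200) / 0.224625 = 402.55 / 0.224625 ≈ 1792.10
  x_2 = (0.2800·370 + 0.4175·300 + 0.1575·200) / 0.224625 = 260.35 / 0.224625 ≈ 1159.04
  x_3 = (0.1275·370 + 0.1500·300 + 0.3525·200) / 0.224625 = 162.675 / 0.224625 ≈ 724.21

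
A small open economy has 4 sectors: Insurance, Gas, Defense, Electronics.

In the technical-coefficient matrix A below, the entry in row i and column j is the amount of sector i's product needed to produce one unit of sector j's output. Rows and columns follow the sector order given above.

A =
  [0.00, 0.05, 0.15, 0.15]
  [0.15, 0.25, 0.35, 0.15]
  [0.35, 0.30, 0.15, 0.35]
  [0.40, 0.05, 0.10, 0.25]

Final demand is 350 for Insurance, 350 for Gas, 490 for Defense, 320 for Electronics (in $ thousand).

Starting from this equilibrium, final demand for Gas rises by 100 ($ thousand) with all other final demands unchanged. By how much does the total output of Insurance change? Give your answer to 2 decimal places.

I − A =
  [   1.00    -0.05    -0.15    -0.15]
  [  -0.15     0.75    -0.35    -0.15]
  [  -0.35    -0.30     0.85    -0.35]
  [  -0.40    -0.05    -0.10     0.75]
Compute the cofactors C_ij = (−1)^(i+j)·(3×3 minor ij) of I−A; the adjugate is their transpose:
adj(I−A) = Cᵀ =
  [ 0.356125   0.077375   0.111000   0.138500]
  [ 0.287500   0.485875   0.284625   0.287500]
  [ 0.353625   0.247250   0.500250   0.353625]
  [ 0.256250   0.106625   0.144875   0.473875]
det(I−A) = Σ_j (I−A)_1j·C_1j = (1.00)(0.356125) + (-0.05)(0.287500) + (-0.15)(0.353625) + (-0.15)(0.256250) = 0.25026875
(I − A)⁻¹ = adj(I−A) / det(I−A) ≈
  [   1.4230     0.3092     0.4435     0.5534]
  [   1.1488     1.9414     1.1373     1.1488]
  [   1.4130     0.9879     1.9989     1.4130]
  [   1.0239     0.4260     0.5789     1.8935]
Δx = (I − A)⁻¹ Δd with Δd having +100 in the Gas component and 0 elsewhere.
So Δx_1 = L_12 · (+100), where L_12 = adj(I−A)_12 / det(I−A) = 0.077375 / 0.25026875.
Δx_1 = 0.077375 × (+100) / 0.25026875 = 7.7375 / 0.25026875 ≈ 30.92.

Δx_1 = 30.92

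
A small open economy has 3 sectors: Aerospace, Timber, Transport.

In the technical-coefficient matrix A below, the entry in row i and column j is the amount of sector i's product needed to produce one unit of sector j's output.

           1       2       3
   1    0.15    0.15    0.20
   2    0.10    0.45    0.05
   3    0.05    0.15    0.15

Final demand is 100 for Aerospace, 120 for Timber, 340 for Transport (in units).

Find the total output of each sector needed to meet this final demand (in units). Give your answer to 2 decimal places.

I − A =
  [   0.85    -0.15    -0.20]
  [  -0.10     0.55    -0.05]
  [  -0.05    -0.15     0.85]
Cofactors of I−A, C_ij = (−1)^(i+j)·(minor ij) (rows/columns in the sector order above):
  C_11 = (0.55)(0.85) − (-0.05)(-0.15) = 0.4600
  C_12 = −[(-0.10)(0.85) − (-0.05)(-0.05)] = 0.0875
  C_13 = (-0.10)(-0.15) − (0.55)(-0.05) = 0.0425
  C_21 = −[(-0.15)(0.85) − (-0.20)(-0.15)] = 0.1575
  C_22 = (0.85)(0.85) − (-0.20)(-0.05) = 0.7125
  C_23 = −[(0.85)(-0.15) − (-0.15)(-0.05)] = 0.1350
  C_31 = (-0.15)(-0.05) − (-0.20)(0.55) = 0.1175
  C_32 = −[(0.85)(-0.05) − (-0.20)(-0.10)] = 0.0625
  C_33 = (0.85)(0.55) − (-0.15)(-0.10) = 0.4525
det(I−A) = Σ_j (I−A)_1j·C_1j = (0.85)(0.4600) + (-0.15)(0.0875) + (-0.20)(0.0425) = 0.369375
adj(I−A) = Cᵀ =
  [ 0.4600   0.1575   0.1175]
  [ 0.0875   0.7125   0.0625]
  [ 0.0425   0.1350   0.4525]
(I − A)⁻¹ = adj(I−A) / det(I−A) ≈
  [   1.2453     0.4264     0.3181]
  [   0.2369     1.9289     0.1692]
  [   0.1151     0.3655     1.2250]
x = (I − A)⁻¹ d = adj(I−A)·d / det(I−A), with det(I−A) = 0.369375:
  x_1 = (0.4600·100 + 0.1575·120 + 0.1175·340) / 0.369375 = 104.85 / 0.369375 ≈ 283.86
  x_2 = (0.0875·100 + 0.7125·120 + 0.0625·340) / 0.369375 = 115.50 / 0.369375 ≈ 312.69
  x_3 = (0.0425·100 + 0.1350·120 + 0.4525·340) / 0.369375 = 174.30 / 0.369375 ≈ 471.88

x_1 = 283.86, x_2 = 312.69, x_3 = 471.88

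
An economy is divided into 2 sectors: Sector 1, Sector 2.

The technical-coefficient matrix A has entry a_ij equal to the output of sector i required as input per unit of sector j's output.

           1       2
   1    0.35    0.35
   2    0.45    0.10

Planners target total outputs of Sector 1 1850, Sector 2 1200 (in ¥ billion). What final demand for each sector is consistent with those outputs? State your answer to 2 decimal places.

d_1 = 782.50, d_2 = 247.50

I − A =
  [   0.65    -0.35]
  [  -0.45     0.90]
d = (I − A) x:
  d_1 = (+0.65)·1850 + (-0.35)·1200 = 782.50
  d_2 = (-0.45)·1850 + (+0.90)·1200 = 247.50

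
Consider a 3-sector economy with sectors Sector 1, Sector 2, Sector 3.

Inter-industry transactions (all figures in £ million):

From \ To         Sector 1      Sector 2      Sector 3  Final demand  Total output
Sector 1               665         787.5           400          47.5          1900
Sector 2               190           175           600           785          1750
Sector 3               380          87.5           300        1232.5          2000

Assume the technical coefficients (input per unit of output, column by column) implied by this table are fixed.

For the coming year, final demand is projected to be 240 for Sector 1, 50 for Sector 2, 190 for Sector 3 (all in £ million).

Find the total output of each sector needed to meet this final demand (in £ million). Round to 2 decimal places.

Technical coefficients a_ij = z_ij / X_j:
  a_11 = 665/1900 = 0.35, a_21 = 190/1900 = 0.10, a_31 = 380/1900 = 0.20
  a_12 = 787.5/1750 = 0.45, a_22 = 175/1750 = 0.10, a_32 = 87.5/1750 = 0.05
  a_13 = 400/2000 = 0.20, a_23 = 600/2000 = 0.30, a_33 = 300/2000 = 0.15
I − A =
  [   0.65    -0.45    -0.20]
  [  -0.10     0.90    -0.30]
  [  -0.20    -0.05     0.85]
Cofactors of I−A, C_ij = (−1)^(i+j)·(minor ij) (rows/columns in the sector order above):
  C_11 = (0.90)(0.85) − (-0.30)(-0.05) = 0.7500
  C_12 = −[(-0.10)(0.85) − (-0.30)(-0.20)] = 0.1450
  C_13 = (-0.10)(-0.05) − (0.90)(-0.20) = 0.1850
  C_21 = −[(-0.45)(0.85) − (-0.20)(-0.05)] = 0.3925
  C_22 = (0.65)(0.85) − (-0.20)(-0.20) = 0.5125
  C_23 = −[(0.65)(-0.05) − (-0.45)(-0.20)] = 0.1225
  C_31 = (-0.45)(-0.30) − (-0.20)(0.90) = 0.3150
  C_32 = −[(0.65)(-0.30) − (-0.20)(-0.10)] = 0.2150
  C_33 = (0.65)(0.90) − (-0.45)(-0.10) = 0.5400
det(I−A) = Σ_j (I−A)_1j·C_1j = (0.65)(0.7500) + (-0.45)(0.1450) + (-0.20)(0.1850) = 0.38525
adj(I−A) = Cᵀ =
  [ 0.7500   0.3925   0.3150]
  [ 0.1450   0.5125   0.2150]
  [ 0.1850   0.1225   0.5400]
(I − A)⁻¹ = adj(I−A) / det(I−A) ≈
  [   1.9468     1.0188     0.8177]
  [   0.3764     1.3303     0.5581]
  [   0.4802     0.3180     1.4017]
x = (I − A)⁻¹ d = adj(I−A)·d / det(I−A), with det(I−A) = 0.38525:
  x_1 = (0.7500·240 + 0.3925·50 + 0.3150·190) / 0.38525 = 259.475 / 0.38525 ≈ 673.52
  x_2 = (0.1450·240 + 0.5125·50 + 0.2150·190) / 0.38525 = 101.275 / 0.38525 ≈ 262.88
  x_3 = (0.1850·240 + 0.1225·50 + 0.5400·190) / 0.38525 = 153.125 / 0.38525 ≈ 397.47

x_1 = 673.52, x_2 = 262.88, x_3 = 397.47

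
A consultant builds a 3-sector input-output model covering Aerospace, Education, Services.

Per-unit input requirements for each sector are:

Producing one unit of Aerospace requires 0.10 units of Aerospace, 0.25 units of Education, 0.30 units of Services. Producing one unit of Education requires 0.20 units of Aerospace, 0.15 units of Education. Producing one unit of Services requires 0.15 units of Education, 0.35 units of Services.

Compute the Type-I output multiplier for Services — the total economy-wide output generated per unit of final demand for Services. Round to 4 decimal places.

I − A =
  [   0.90    -0.20     0.00]
  [  -0.25     0.85    -0.15]
  [  -0.30     0.00     0.65]
Cofactors of I−A, C_ij = (−1)^(i+j)·(minor ij) (rows/columns in the sector order above):
  C_11 = (0.85)(0.65) − (-0.15)(0.00) = 0.5525
  C_12 = −[(-0.25)(0.65) − (-0.15)(-0.30)] = 0.2075
  C_13 = (-0.25)(0.00) − (0.85)(-0.30) = 0.2550
  C_21 = −[(-0.20)(0.65) − (0.00)(0.00)] = 0.1300
  C_22 = (0.90)(0.65) − (0.00)(-0.30) = 0.5850
  C_23 = −[(0.90)(0.00) − (-0.20)(-0.30)] = 0.0600
  C_31 = (-0.20)(-0.15) − (0.00)(0.85) = 0.0300
  C_32 = −[(0.90)(-0.15) − (0.00)(-0.25)] = 0.1350
  C_33 = (0.90)(0.85) − (-0.20)(-0.25) = 0.7150
det(I−A) = Σ_j (I−A)_1j·C_1j = (0.90)(0.5525) + (-0.20)(0.2075) + (0.00)(0.2550) = 0.45575
adj(I−A) = Cᵀ =
  [ 0.5525   0.1300   0.0300]
  [ 0.2075   0.5850   0.1350]
  [ 0.2550   0.0600   0.7150]
(I − A)⁻¹ = adj(I−A) / det(I−A) ≈
  [   1.21229     0.28524     0.06583]
  [   0.45529     1.28360     0.29622]
  [   0.55952     0.13165     1.56884]
The output multiplier for sector j is the column-j sum of the Leontief inverse (I − A)⁻¹ = adj(I−A) / det(I−A).
Column S of adj(I−A): (0.0300, 0.1350, 0.7150); det(I−A) = 0.45575.
m_S = (0.0300 + 0.1350 + 0.7150) / 0.45575 = 0.88 / 0.45575 ≈ 1.9309.

m_S = 1.9309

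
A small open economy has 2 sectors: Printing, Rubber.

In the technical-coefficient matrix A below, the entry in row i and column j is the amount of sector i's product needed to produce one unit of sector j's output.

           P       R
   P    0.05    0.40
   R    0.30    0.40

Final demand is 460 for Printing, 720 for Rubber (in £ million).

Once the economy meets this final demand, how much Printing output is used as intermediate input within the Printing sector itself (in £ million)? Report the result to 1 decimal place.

I − A =
  [   0.95    -0.40]
  [  -0.30     0.60]
det(I−A) = (0.95)(0.60) − (-0.40)(-0.30) = 0.4500
adj(I−A) = [[0.60, 0.40], [0.30, 0.95]]
(I − A)⁻¹ = adj(I−A) / det(I−A) ≈
  [   1.3333     0.8889]
  [   0.6667     2.1111]
First solve x = (I − A)⁻¹ d = adj(I−A)·d / det(I−A); in particular x_P = (0.60·460 + 0.40·720) / 0.4500 = 564.00 / 0.4500 ≈ 1253.333.
Intermediate flow from P to P: z_PP = a_PP · x_P = 0.05 × 564.00 / 0.4500 = 28.20 / 0.4500 ≈ 62.7.

z_PP = 62.7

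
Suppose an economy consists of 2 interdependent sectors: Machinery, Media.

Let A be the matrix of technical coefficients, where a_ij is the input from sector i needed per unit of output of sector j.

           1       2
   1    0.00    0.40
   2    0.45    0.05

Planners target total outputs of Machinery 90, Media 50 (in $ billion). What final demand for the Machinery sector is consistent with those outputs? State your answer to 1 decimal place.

d_1 = 70.0

I − A =
  [   1.00    -0.40]
  [  -0.45     0.95]
d = (I − A) x:
  d_1 = (+1.00)·90 + (-0.40)·50 = 70.0
  d_2 = (-0.45)·90 + (+0.95)·50 = 7.0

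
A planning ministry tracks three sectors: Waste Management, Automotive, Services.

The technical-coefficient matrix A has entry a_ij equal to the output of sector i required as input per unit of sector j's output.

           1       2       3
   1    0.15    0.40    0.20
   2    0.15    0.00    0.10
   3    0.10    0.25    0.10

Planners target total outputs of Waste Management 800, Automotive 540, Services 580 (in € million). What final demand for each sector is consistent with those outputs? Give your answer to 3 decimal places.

d_1 = 348.000, d_2 = 362.000, d_3 = 307.000

I − A =
  [   0.85    -0.40    -0.20]
  [  -0.15     1.00    -0.10]
  [  -0.10    -0.25     0.90]
d = (I − A) x:
  d_1 = (+0.85)·800 + (-0.40)·540 + (-0.20)·580 = 348.000
  d_2 = (-0.15)·800 + (+1.00)·540 + (-0.10)·580 = 362.000
  d_3 = (-0.10)·800 + (-0.25)·540 + (+0.90)·580 = 307.000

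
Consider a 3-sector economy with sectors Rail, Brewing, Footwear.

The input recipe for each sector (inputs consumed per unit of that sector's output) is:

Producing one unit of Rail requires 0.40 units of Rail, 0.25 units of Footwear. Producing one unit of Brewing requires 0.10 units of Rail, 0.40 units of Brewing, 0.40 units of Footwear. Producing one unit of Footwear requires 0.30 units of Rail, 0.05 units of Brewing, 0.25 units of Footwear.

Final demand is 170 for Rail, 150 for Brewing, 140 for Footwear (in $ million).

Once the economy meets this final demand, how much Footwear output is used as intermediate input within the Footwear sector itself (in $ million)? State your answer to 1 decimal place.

z_FF = 136.5

I − A =
  [   0.60    -0.10    -0.30]
  [   0.00     0.60    -0.05]
  [  -0.25    -0.40     0.75]
Cofactors of I−A, C_ij = (−1)^(i+j)·(minor ij) (rows/columns in the sector order above):
  C_11 = (0.60)(0.75) − (-0.05)(-0.40) = 0.4300
  C_12 = −[(0.00)(0.75) − (-0.05)(-0.25)] = 0.0125
  C_13 = (0.00)(-0.40) − (0.60)(-0.25) = 0.1500
  C_21 = −[(-0.10)(0.75) − (-0.30)(-0.40)] = 0.1950
  C_22 = (0.60)(0.75) − (-0.30)(-0.25) = 0.3750
  C_23 = −[(0.60)(-0.40) − (-0.10)(-0.25)] = 0.2650
  C_31 = (-0.10)(-0.05) − (-0.30)(0.60) = 0.1850
  C_32 = −[(0.60)(-0.05) − (-0.30)(0.00)] = 0.0300
  C_33 = (0.60)(0.60) − (-0.10)(0.00) = 0.3600
det(I−A) = Σ_j (I−A)_1j·C_1j = (0.60)(0.4300) + (-0.10)(0.0125) + (-0.30)(0.1500) = 0.21175
adj(I−A) = Cᵀ =
  [ 0.4300   0.1950   0.1850]
  [ 0.0125   0.3750   0.0300]
  [ 0.1500   0.2650   0.3600]
(I − A)⁻¹ = adj(I−A) / det(I−A) ≈
  [   2.0307     0.9209     0.8737]
  [   0.0590     1.7710     0.1417]
  [   0.7084     1.2515     1.7001]
First solve x = (I − A)⁻¹ d = adj(I−A)·d / det(I−A); in particular x_F = (0.1500·170 + 0.2650·150 + 0.3600·140) / 0.21175 = 115.65 / 0.21175 ≈ 546.163.
Intermediate flow from F to F: z_FF = a_FF · x_F = 0.25 × 115.65 / 0.21175 = 28.9125 / 0.21175 ≈ 136.5.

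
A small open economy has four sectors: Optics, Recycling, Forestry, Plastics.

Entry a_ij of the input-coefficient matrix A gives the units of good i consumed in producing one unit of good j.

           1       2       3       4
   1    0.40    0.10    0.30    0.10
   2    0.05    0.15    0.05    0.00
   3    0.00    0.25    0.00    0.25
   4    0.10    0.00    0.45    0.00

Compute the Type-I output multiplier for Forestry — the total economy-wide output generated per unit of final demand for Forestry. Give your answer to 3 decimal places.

m_3 = 2.597

I − A =
  [   0.60    -0.10    -0.30    -0.10]
  [  -0.05     0.85    -0.05     0.00]
  [   0.00    -0.25     1.00    -0.25]
  [  -0.10     0.00    -0.45     1.00]
Compute the cofactors C_ij = (−1)^(i+j)·(3×3 minor ij) of I−A; the adjugate is their transpose:
adj(I−A) = Cᵀ =
  [ 0.741875   0.175000   0.298250   0.148750]
  [ 0.045625   0.515000   0.046750   0.016250]
  [ 0.033750   0.150000   0.496500   0.127500]
  [ 0.089375   0.085000   0.253250   0.493750]
det(I−A) = Σ_j (I−A)_1j·C_1j = (0.60)(0.741875) + (-0.10)(0.045625) + (-0.30)(0.033750) + (-0.10)(0.089375) = 0.4215
(I − A)⁻¹ = adj(I−A) / det(I−A) ≈
  [   1.7601     0.4152     0.7076     0.3529]
  [   0.1082     1.2218     0.1109     0.0386]
  [   0.0801     0.3559     1.1779     0.3025]
  [   0.2120     0.2017     0.6008     1.1714]
The output multiplier for sector j is the column-j sum of the Leontief inverse (I − A)⁻¹ = adj(I−A) / det(I−A).
Column 3 of adj(I−A): (0.298250, 0.046750, 0.496500, 0.253250); det(I−A) = 0.4215.
m_3 = (0.298250 + 0.046750 + 0.496500 + 0.253250) / 0.4215 = 1.09475 / 0.4215 ≈ 2.597.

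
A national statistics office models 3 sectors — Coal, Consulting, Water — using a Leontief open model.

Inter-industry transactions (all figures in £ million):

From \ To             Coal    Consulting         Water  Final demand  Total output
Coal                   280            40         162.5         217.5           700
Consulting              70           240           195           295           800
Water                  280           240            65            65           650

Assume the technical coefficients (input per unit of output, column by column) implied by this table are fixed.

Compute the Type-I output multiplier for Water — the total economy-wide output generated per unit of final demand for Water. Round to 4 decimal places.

m_3 = 3.4322

Technical coefficients a_ij = z_ij / X_j:
  a_11 = 280/700 = 0.40, a_21 = 70/700 = 0.10, a_31 = 280/700 = 0.40
  a_12 = 40/800 = 0.05, a_22 = 240/800 = 0.30, a_32 = 240/800 = 0.30
  a_13 = 162.5/650 = 0.25, a_23 = 195/650 = 0.30, a_33 = 65/650 = 0.10
I − A =
  [   0.60    -0.05    -0.25]
  [  -0.10     0.70    -0.30]
  [  -0.40    -0.30     0.90]
Cofactors of I−A, C_ij = (−1)^(i+j)·(minor ij) (rows/columns in the sector order above):
  C_11 = (0.70)(0.90) − (-0.30)(-0.30) = 0.5400
  C_12 = −[(-0.10)(0.90) − (-0.30)(-0.40)] = 0.2100
  C_13 = (-0.10)(-0.30) − (0.70)(-0.40) = 0.3100
  C_21 = −[(-0.05)(0.90) − (-0.25)(-0.30)] = 0.1200
  C_22 = (0.60)(0.90) − (-0.25)(-0.40) = 0.4400
  C_23 = −[(0.60)(-0.30) − (-0.05)(-0.40)] = 0.2000
  C_31 = (-0.05)(-0.30) − (-0.25)(0.70) = 0.1900
  C_32 = −[(0.60)(-0.30) − (-0.25)(-0.10)] = 0.2050
  C_33 = (0.60)(0.70) − (-0.05)(-0.10) = 0.4150
det(I−A) = Σ_j (I−A)_1j·C_1j = (0.60)(0.5400) + (-0.05)(0.2100) + (-0.25)(0.3100) = 0.2360
adj(I−A) = Cᵀ =
  [ 0.5400   0.1200   0.1900]
  [ 0.2100   0.4400   0.2050]
  [ 0.3100   0.2000   0.4150]
(I − A)⁻¹ = adj(I−A) / det(I−A) ≈
  [   2.28814     0.50847     0.80508]
  [   0.88983     1.86441     0.86864]
  [   1.31356     0.84746     1.75847]
The output multiplier for sector j is the column-j sum of the Leontief inverse (I − A)⁻¹ = adj(I−A) / det(I−A).
Column 3 of adj(I−A): (0.1900, 0.2050, 0.4150); det(I−A) = 0.2360.
m_3 = (0.1900 + 0.2050 + 0.4150) / 0.2360 = 0.81 / 0.2360 ≈ 3.4322.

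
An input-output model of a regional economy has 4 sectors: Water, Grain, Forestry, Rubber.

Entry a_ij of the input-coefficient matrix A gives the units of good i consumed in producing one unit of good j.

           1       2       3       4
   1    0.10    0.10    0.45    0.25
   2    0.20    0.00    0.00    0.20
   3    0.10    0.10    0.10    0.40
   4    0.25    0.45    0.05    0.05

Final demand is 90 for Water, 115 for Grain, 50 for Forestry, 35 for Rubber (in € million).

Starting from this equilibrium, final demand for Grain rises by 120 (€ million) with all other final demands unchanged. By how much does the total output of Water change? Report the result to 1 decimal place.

I − A =
  [   0.90    -0.10    -0.45    -0.25]
  [  -0.20     1.00     0.00    -0.20]
  [  -0.10    -0.10     0.90    -0.40]
  [  -0.25    -0.45    -0.05     0.95]
Compute the cofactors C_ij = (−1)^(i+j)·(3×3 minor ij) of I−A; the adjugate is their transpose:
adj(I−A) = Cᵀ =
  [ 0.75300   0.30975   0.40050   0.43200]
  [ 0.21300   0.60625   0.11950   0.23400]
  [ 0.24600   0.27200   0.66500   0.40200]
  [ 0.31200   0.38300   0.19700   0.73800]
det(I−A) = Σ_j (I−A)_1j·C_1j = (0.90)(0.75300) + (-0.10)(0.21300) + (-0.45)(0.24600) + (-0.25)(0.31200) = 0.4677
(I − A)⁻¹ = adj(I−A) / det(I−A) ≈
  [   1.6100     0.6623     0.8563     0.9237]
  [   0.4554     1.2962     0.2555     0.5003]
  [   0.5260     0.5816     1.4219     0.8595]
  [   0.6671     0.8189     0.4212     1.5779]
Δx = (I − A)⁻¹ Δd with Δd having +120 in the Grain component and 0 elsewhere.
So Δx_1 = L_12 · (+120), where L_12 = adj(I−A)_12 / det(I−A) = 0.30975 / 0.4677.
Δx_1 = 0.30975 × (+120) / 0.4677 = 37.17 / 0.4677 ≈ 79.5.

Δx_1 = 79.5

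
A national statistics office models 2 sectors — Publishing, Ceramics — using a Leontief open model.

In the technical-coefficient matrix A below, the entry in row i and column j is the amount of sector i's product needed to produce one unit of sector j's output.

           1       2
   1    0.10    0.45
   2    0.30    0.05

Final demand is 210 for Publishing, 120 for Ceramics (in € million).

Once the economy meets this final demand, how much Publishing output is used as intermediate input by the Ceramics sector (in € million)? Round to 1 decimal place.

I − A =
  [   0.90    -0.45]
  [  -0.30     0.95]
det(I−A) = (0.90)(0.95) − (-0.45)(-0.30) = 0.7200
adj(I−A) = [[0.95, 0.45], [0.30, 0.90]]
(I − A)⁻¹ = adj(I−A) / det(I−A) ≈
  [   1.3194     0.6250]
  [   0.4167     1.2500]
First solve x = (I − A)⁻¹ d = adj(I−A)·d / det(I−A); in particular x_2 = (0.30·210 + 0.90·120) / 0.7200 = 171.00 / 0.7200 = 237.500.
Intermediate flow from 1 to 2: z_12 = a_12 · x_2 = 0.45 × 171.00 / 0.7200 = 76.95 / 0.7200 ≈ 106.9.

z_12 = 106.9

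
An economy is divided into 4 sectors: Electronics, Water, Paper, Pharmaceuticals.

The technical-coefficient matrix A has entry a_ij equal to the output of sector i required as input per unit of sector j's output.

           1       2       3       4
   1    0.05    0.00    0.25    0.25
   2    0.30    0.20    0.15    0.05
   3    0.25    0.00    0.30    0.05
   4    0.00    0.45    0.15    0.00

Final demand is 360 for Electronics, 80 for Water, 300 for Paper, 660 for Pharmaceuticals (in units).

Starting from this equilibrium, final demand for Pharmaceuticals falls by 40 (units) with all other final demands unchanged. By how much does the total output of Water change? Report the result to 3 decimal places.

Δx_2 = -9.740

I − A =
  [   0.95     0.00    -0.25    -0.25]
  [  -0.30     0.80    -0.15    -0.05]
  [  -0.25     0.00     0.70    -0.05]
  [   0.00    -0.45    -0.15     1.00]
Compute the cofactors C_ij = (−1)^(i+j)·(3×3 minor ij) of I−A; the adjugate is their transpose:
adj(I−A) = Cᵀ =
  [ 0.534875   0.084375   0.241250   0.150000]
  [ 0.247125   0.586000   0.235875   0.102875]
  [ 0.201125   0.049500   0.704875   0.088000]
  [ 0.141375   0.271125   0.211875   0.482000]
det(I−A) = Σ_j (I−A)_1j·C_1j = (0.95)(0.534875) + (0.00)(0.247125) + (-0.25)(0.201125) + (-0.25)(0.141375) = 0.42250625
(I − A)⁻¹ = adj(I−A) / det(I−A) ≈
  [   1.2660     0.1997     0.5710     0.3550]
  [   0.5849     1.3870     0.5583     0.2435]
  [   0.4760     0.1172     1.6683     0.2083]
  [   0.3346     0.6417     0.5015     1.1408]
Δx = (I − A)⁻¹ Δd with Δd having -40 in the Pharmaceuticals component and 0 elsewhere.
So Δx_2 = L_24 · (-40), where L_24 = adj(I−A)_24 / det(I−A) = 0.102875 / 0.42250625.
Δx_2 = 0.102875 × (-40) / 0.42250625 = -4.115 / 0.42250625 ≈ -9.740.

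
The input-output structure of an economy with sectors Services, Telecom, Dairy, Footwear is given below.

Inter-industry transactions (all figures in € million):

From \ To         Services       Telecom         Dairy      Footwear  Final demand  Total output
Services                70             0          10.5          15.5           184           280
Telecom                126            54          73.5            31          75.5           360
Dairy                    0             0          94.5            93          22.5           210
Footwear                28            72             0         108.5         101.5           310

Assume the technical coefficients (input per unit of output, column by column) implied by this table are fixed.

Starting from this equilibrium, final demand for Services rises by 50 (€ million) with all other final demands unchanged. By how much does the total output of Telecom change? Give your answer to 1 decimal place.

Technical coefficients a_ij = z_ij / X_j:
  a_11 = 70/280 = 0.25, a_21 = 126/280 = 0.45, a_31 = 0/280 = 0.00, a_41 = 28/280 = 0.10
  a_12 = 0/360 = 0.00, a_22 = 54/360 = 0.15, a_32 = 0/360 = 0.00, a_42 = 72/360 = 0.20
  a_13 = 10.5/210 = 0.05, a_23 = 73.5/210 = 0.35, a_33 = 94.5/210 = 0.45, a_43 = 0/210 = 0.00
  a_14 = 15.5/310 = 0.05, a_24 = 31/310 = 0.10, a_34 = 93/310 = 0.30, a_44 = 108.5/310 = 0.35
I − A =
  [   0.75     0.00    -0.05    -0.05]
  [  -0.45     0.85    -0.35    -0.10]
  [   0.00     0.00     0.55    -0.30]
  [  -0.10    -0.20     0.00     0.65]
Compute the cofactors C_ij = (−1)^(i+j)·(3×3 minor ij) of I−A; the adjugate is their transpose:
adj(I−A) = Cᵀ =
  [ 0.271875   0.008500   0.030125   0.036125]
  [ 0.176875   0.263875   0.184000   0.139125]
  [ 0.052500   0.045000   0.390625   0.191250]
  [ 0.096250   0.082500   0.061250   0.350625]
det(I−A) = Σ_j (I−A)_1j·C_1j = (0.75)(0.271875) + (0.00)(0.176875) + (-0.05)(0.052500) + (-0.05)(0.096250) = 0.19646875
(I − A)⁻¹ = adj(I−A) / det(I−A) ≈
  [   1.3838     0.0433     0.1533     0.1839]
  [   0.9003     1.3431     0.9365     0.7081]
  [   0.2672     0.2290     1.9882     0.9734]
  [   0.4899     0.4199     0.3118     1.7846]
Δx = (I − A)⁻¹ Δd with Δd having +50 in the Services component and 0 elsewhere.
So Δx_2 = L_21 · (+50), where L_21 = adj(I−A)_21 / det(I−A) = 0.176875 / 0.19646875.
Δx_2 = 0.176875 × (+50) / 0.19646875 = 8.84375 / 0.19646875 ≈ 45.0.

Δx_2 = 45.0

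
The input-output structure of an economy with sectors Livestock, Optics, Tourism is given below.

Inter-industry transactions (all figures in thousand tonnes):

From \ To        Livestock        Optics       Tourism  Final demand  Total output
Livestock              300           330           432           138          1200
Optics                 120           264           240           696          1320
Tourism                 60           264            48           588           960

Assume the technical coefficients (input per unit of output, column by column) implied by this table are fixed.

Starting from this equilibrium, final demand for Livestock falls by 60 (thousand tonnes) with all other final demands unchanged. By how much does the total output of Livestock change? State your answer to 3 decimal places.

Technical coefficients a_ij = z_ij / X_j:
  a_LL = 300/1200 = 0.25, a_OL = 120/1200 = 0.10, a_TL = 60/1200 = 0.05
  a_LO = 330/1320 = 0.25, a_OO = 264/1320 = 0.20, a_TO = 264/1320 = 0.20
  a_LT = 432/960 = 0.45, a_OT = 240/960 = 0.25, a_TT = 48/960 = 0.05
I − A =
  [   0.75    -0.25    -0.45]
  [  -0.10     0.80    -0.25]
  [  -0.05    -0.20     0.95]
Cofactors of I−A, C_ij = (−1)^(i+j)·(minor ij) (rows/columns in the sector order above):
  C_11 = (0.80)(0.95) − (-0.25)(-0.20) = 0.7100
  C_12 = −[(-0.10)(0.95) − (-0.25)(-0.05)] = 0.1075
  C_13 = (-0.10)(-0.20) − (0.80)(-0.05) = 0.0600
  C_21 = −[(-0.25)(0.95) − (-0.45)(-0.20)] = 0.3275
  C_22 = (0.75)(0.95) − (-0.45)(-0.05) = 0.6900
  C_23 = −[(0.75)(-0.20) − (-0.25)(-0.05)] = 0.1625
  C_31 = (-0.25)(-0.25) − (-0.45)(0.80) = 0.4225
  C_32 = −[(0.75)(-0.25) − (-0.45)(-0.10)] = 0.2325
  C_33 = (0.75)(0.80) − (-0.25)(-0.10) = 0.5750
det(I−A) = Σ_j (I−A)_1j·C_1j = (0.75)(0.7100) + (-0.25)(0.1075) + (-0.45)(0.0600) = 0.478625
adj(I−A) = Cᵀ =
  [ 0.7100   0.3275   0.4225]
  [ 0.1075   0.6900   0.2325]
  [ 0.0600   0.1625   0.5750]
(I − A)⁻¹ = adj(I−A) / det(I−A) ≈
  [   1.4834     0.6843     0.8827]
  [   0.2246     1.4416     0.4858]
  [   0.1254     0.3395     1.2014]
Δx = (I − A)⁻¹ Δd with Δd having -60 in the Livestock component and 0 elsewhere.
So Δx_L = L_LL · (-60), where L_LL = adj(I−A)_LL / det(I−A) = 0.7100 / 0.478625.
Δx_L = 0.7100 × (-60) / 0.478625 = -42.60 / 0.478625 ≈ -89.005.

Δx_L = -89.005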